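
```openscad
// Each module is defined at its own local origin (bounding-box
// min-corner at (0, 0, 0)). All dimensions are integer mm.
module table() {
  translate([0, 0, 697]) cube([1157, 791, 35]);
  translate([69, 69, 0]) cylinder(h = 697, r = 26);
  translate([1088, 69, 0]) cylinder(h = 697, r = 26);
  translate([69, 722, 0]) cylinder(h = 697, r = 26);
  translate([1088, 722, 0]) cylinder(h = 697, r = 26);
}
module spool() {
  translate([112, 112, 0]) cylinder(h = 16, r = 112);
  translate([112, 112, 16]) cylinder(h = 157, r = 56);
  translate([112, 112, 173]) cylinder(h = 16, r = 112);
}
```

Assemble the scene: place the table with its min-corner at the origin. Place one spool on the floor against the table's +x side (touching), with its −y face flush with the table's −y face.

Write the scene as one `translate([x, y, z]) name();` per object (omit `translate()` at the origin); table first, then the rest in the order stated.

table();
translate([1157, 0, 0]) spool();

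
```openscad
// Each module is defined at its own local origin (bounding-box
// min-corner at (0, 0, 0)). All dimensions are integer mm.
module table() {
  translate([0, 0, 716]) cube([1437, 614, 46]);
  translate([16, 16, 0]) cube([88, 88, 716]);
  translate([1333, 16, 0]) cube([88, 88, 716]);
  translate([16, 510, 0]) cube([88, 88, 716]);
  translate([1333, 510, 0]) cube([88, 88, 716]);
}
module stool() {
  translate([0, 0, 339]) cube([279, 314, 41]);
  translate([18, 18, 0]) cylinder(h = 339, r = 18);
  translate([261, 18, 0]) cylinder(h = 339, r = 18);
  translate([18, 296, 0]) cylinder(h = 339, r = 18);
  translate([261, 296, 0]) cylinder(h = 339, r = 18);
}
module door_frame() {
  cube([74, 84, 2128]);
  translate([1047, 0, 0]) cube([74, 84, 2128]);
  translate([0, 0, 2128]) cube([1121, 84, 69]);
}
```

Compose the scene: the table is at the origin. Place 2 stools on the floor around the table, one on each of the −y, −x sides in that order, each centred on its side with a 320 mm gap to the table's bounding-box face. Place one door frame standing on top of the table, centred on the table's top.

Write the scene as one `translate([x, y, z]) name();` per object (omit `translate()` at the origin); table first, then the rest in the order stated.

table();
translate([579, -634, 0]) stool();
translate([-599, 150, 0]) stool();
translate([158, 265, 762]) door_frame();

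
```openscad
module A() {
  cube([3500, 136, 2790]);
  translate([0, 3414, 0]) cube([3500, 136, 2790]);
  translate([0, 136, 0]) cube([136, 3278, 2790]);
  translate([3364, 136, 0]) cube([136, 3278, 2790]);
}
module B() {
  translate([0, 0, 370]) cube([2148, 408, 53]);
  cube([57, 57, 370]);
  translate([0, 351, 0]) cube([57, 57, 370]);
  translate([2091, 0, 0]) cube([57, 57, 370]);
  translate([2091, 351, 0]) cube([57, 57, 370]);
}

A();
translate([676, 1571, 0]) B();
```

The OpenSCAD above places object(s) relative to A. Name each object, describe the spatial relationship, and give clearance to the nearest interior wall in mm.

A is a house frame. B is a bench. The bench sits inside the house frame, centred. The clearance to the nearest interior wall is 540 mm.

Clearances: x = 540, y = 1435; minimum 540 mm.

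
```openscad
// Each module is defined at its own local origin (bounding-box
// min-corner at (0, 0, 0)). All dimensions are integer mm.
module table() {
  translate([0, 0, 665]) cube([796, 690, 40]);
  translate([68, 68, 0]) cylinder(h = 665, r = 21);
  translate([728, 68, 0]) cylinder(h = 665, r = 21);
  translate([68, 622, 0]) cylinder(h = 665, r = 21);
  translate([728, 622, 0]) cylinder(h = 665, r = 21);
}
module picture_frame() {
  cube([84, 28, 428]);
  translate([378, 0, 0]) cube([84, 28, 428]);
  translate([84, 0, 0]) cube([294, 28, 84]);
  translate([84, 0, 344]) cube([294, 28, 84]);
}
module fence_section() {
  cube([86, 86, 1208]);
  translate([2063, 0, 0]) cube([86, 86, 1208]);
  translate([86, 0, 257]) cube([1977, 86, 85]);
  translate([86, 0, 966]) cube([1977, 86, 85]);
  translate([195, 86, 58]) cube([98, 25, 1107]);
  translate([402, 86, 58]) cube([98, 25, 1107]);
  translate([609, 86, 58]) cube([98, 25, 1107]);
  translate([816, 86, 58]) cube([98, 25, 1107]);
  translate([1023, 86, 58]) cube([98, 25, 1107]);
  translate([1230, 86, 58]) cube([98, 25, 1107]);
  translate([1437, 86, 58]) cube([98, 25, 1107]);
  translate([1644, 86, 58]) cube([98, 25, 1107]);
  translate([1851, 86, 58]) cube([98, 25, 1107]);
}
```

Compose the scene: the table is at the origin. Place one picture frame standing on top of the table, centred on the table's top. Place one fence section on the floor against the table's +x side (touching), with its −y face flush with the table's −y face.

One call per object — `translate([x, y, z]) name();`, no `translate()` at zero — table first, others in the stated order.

table();
translate([167, 331, 705]) picture_frame();
translate([796, 0, 0]) fence_section();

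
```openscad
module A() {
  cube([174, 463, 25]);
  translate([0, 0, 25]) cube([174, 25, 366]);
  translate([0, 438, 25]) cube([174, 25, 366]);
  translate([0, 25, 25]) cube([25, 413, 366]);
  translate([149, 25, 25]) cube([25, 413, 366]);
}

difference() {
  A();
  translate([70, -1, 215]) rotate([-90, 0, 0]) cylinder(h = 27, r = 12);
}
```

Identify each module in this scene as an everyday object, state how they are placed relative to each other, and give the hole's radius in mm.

A is an open box. The open box has a circular hole through its front wall. The hole's radius is 12 mm.

The subtracted cylinder has r = 12 mm.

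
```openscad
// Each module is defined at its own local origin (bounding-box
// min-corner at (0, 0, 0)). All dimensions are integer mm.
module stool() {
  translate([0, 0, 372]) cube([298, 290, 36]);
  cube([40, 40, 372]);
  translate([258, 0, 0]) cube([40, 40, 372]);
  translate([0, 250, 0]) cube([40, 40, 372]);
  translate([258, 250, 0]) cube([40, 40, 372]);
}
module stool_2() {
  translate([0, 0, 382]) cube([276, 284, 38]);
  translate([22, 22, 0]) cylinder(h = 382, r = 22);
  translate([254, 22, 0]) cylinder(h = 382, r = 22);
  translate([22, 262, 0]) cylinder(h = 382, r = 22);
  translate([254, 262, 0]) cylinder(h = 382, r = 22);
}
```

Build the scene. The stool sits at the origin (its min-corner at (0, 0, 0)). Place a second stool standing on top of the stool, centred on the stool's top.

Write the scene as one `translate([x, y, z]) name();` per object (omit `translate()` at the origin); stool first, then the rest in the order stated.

stool();
translate([11, 3, 408]) stool_2();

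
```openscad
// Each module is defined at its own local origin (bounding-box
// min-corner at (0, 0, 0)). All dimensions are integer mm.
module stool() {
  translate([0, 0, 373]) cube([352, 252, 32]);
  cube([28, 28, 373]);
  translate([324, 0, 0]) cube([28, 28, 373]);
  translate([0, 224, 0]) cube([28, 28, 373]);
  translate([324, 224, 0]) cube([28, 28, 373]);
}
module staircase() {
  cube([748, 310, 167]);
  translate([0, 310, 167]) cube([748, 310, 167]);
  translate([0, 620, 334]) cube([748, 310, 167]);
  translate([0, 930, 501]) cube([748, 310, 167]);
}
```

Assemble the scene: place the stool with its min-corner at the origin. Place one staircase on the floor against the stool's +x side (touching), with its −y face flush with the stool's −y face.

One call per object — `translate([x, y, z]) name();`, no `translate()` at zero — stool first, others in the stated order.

stool();
translate([352, 0, 0]) staircase();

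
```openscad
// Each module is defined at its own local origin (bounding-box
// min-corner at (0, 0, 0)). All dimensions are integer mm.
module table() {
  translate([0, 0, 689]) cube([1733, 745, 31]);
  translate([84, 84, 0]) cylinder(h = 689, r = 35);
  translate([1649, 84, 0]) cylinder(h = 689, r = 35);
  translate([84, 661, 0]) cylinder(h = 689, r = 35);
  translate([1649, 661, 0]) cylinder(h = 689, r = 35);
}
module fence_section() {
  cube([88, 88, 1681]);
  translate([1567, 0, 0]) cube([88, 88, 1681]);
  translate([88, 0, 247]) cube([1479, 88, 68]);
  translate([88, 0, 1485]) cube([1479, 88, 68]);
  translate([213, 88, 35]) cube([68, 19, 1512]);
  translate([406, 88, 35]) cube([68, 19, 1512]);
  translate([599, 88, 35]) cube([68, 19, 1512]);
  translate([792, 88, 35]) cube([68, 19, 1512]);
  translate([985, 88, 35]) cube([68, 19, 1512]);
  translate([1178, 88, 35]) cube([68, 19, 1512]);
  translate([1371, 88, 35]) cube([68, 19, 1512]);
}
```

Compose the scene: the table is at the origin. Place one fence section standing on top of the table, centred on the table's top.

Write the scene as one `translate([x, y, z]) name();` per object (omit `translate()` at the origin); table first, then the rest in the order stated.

table();
translate([39, 319, 720]) fence_section();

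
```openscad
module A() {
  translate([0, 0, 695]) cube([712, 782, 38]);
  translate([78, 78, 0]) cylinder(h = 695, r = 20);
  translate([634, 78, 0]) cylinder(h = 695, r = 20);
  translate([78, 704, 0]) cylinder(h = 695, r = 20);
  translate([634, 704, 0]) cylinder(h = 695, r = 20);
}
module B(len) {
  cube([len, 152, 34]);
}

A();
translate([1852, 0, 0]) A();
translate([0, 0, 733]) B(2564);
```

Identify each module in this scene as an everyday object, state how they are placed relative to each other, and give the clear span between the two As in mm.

Second table starts at x = 1852; first ends at x = 712; clear span = 1852 − 712 = 1140 mm.

A is a table. B is a beam. A beam spans the tops of two tables. The clear span between the two tables is 1140 mm.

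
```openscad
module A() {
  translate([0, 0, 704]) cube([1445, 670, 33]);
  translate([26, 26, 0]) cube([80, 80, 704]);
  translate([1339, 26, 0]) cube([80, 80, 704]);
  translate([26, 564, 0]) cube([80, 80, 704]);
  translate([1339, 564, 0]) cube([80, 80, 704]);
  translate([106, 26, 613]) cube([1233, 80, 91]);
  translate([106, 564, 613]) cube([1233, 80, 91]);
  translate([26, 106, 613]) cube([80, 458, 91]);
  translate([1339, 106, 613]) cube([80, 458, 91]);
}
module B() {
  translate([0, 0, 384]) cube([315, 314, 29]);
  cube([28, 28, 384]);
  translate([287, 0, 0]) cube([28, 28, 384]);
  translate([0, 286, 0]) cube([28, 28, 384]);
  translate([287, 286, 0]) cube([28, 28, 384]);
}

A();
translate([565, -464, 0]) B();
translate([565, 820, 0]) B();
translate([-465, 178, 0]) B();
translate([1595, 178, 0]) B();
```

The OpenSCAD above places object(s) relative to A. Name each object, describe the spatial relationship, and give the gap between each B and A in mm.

A is a table. B is a stool. Four stools sit around the table at the −y, +y, −x, +x sides. The gap between each stool and the table is 150 mm.

Each stool's nearest face is 150 mm from the table's bounding box.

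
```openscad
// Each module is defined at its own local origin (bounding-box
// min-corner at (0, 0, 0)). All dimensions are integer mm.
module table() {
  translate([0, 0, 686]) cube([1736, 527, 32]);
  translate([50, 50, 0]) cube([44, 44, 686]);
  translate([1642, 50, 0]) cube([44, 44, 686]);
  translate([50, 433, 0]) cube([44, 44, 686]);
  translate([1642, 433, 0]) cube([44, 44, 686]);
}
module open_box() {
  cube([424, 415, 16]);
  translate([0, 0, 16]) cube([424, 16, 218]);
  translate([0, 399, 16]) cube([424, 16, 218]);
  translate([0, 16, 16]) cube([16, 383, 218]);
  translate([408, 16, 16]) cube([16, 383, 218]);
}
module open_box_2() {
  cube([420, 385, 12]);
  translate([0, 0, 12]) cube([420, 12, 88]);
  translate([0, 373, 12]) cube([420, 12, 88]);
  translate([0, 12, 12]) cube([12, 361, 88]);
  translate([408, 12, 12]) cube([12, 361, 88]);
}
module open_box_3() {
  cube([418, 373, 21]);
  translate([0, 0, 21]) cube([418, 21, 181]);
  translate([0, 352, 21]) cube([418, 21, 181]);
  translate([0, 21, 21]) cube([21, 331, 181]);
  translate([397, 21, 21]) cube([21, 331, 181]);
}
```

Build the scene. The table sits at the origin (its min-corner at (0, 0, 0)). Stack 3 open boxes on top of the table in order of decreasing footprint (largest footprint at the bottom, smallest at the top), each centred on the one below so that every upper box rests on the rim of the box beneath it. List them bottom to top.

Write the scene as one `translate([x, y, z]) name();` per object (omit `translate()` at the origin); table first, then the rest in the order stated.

table();
translate([656, 56, 718]) open_box();
translate([658, 71, 952]) open_box_2();
translate([659, 77, 1052]) open_box_3();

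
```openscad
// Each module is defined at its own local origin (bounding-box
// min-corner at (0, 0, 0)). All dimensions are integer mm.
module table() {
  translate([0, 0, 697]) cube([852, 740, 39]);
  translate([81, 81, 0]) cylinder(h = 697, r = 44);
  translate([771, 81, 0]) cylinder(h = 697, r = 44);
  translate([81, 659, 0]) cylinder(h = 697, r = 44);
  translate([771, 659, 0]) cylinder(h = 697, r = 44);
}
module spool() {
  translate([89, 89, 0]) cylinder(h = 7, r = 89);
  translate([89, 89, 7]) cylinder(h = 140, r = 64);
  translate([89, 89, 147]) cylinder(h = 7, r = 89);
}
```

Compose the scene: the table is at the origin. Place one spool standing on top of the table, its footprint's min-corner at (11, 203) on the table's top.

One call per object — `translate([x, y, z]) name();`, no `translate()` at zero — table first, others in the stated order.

table();
translate([11, 203, 736]) spool();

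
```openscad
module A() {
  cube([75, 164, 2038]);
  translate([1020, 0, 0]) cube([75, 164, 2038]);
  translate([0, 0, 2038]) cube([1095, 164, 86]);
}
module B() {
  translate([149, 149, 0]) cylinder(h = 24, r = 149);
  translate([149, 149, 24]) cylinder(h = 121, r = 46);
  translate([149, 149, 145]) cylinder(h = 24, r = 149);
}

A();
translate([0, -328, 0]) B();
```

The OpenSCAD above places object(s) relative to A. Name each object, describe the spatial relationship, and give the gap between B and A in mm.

A is a door frame. B is a spool. The spool is on the floor beside the door frame on its −y side. The gap between the spool and the door frame is 30 mm.

The spool's nearest face is 30 mm from the door frame's −y face.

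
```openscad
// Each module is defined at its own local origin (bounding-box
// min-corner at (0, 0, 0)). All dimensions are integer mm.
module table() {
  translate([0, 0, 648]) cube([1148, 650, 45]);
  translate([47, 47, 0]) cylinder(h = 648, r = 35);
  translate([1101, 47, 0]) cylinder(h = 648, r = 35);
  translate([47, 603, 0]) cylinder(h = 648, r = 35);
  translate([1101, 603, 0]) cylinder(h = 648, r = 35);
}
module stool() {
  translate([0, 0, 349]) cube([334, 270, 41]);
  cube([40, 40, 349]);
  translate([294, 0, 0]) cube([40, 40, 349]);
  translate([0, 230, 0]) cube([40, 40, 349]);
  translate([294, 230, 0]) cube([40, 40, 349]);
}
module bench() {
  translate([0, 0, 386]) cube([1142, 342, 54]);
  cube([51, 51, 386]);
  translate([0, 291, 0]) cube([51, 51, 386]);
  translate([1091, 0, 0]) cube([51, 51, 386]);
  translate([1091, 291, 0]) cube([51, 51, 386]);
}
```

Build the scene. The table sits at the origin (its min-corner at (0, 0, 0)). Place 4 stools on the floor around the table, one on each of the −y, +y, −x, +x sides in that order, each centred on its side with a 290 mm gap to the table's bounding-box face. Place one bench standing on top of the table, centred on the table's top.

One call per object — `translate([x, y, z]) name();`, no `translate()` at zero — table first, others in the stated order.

table();
translate([407, -560, 0]) stool();
translate([407, 940, 0]) stool();
translate([-624, 190, 0]) stool();
translate([1438, 190, 0]) stool();
translate([3, 154, 693]) bench();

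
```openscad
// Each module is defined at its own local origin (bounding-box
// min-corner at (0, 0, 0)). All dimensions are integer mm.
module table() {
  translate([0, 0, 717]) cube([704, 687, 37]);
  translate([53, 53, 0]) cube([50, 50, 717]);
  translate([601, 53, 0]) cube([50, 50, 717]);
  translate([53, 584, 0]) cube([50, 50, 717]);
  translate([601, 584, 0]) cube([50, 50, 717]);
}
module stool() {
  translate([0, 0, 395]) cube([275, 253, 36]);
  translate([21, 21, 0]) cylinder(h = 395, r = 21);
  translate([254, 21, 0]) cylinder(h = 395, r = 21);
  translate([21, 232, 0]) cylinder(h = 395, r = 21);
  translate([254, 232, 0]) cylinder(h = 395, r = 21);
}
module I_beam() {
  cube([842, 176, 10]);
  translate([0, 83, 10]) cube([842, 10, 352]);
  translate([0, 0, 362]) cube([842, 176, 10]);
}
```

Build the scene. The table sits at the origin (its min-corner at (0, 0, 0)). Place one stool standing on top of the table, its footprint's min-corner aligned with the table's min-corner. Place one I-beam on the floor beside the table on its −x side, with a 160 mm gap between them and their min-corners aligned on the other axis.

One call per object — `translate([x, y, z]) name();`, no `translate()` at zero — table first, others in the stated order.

table();
translate([0, 0, 754]) stool();
translate([-1002, 0, 0]) I_beam();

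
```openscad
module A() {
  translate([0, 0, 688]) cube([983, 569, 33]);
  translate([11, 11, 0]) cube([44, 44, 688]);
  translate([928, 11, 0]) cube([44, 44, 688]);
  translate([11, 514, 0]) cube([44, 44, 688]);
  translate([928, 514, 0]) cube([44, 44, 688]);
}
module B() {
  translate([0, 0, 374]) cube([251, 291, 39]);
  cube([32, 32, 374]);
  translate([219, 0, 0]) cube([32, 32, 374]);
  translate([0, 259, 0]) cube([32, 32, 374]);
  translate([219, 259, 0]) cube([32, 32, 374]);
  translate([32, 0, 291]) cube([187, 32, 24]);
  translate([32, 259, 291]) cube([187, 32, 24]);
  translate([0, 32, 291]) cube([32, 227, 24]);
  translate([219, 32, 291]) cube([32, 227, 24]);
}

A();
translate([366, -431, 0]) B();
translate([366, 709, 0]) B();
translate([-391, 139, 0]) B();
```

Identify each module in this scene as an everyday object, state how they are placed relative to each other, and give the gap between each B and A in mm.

A is a table. B is a stool. Three stools sit around the table at the −y, +y, −x sides. The gap between each stool and the table is 140 mm.

Each stool's nearest face is 140 mm from the table's bounding box.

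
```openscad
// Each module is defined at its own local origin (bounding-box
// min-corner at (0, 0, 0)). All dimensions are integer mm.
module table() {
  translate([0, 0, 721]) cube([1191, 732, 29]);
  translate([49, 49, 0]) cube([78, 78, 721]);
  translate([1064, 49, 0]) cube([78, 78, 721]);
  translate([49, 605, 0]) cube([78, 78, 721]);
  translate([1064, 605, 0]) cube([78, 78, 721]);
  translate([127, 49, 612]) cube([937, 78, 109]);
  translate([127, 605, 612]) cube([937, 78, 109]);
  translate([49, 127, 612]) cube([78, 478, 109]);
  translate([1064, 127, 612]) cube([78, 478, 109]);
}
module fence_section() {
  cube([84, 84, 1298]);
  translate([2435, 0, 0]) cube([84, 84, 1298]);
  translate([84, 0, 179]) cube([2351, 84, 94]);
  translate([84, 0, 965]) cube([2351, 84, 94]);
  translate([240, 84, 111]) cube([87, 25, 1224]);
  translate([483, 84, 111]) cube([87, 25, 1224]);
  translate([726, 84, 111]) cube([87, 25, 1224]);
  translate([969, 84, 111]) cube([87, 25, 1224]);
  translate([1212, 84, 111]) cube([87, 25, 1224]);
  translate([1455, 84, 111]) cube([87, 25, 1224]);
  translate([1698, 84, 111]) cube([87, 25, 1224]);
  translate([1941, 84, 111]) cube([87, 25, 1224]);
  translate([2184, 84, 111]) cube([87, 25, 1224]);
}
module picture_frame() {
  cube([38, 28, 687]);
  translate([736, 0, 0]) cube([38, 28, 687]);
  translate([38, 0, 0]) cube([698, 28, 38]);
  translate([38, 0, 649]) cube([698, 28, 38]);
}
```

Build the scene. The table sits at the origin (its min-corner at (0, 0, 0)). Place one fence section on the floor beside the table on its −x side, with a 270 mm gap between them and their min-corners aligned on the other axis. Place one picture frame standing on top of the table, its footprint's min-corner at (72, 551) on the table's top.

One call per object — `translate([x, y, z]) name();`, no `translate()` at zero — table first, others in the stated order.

table();
translate([-2789, 0, 0]) fence_section();
translate([72, 551, 750]) picture_frame();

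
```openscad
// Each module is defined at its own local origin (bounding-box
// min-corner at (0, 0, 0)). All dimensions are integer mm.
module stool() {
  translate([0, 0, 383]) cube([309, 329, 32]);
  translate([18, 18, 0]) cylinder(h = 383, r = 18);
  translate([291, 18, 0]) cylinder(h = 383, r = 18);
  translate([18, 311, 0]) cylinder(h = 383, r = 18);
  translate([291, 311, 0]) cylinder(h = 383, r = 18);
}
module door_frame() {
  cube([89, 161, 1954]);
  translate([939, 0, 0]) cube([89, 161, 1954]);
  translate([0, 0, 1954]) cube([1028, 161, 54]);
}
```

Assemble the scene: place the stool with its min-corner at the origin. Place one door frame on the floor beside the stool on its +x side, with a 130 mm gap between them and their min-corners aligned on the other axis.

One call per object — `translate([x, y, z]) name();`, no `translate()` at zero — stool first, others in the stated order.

stool();
translate([439, 0, 0]) door_frame();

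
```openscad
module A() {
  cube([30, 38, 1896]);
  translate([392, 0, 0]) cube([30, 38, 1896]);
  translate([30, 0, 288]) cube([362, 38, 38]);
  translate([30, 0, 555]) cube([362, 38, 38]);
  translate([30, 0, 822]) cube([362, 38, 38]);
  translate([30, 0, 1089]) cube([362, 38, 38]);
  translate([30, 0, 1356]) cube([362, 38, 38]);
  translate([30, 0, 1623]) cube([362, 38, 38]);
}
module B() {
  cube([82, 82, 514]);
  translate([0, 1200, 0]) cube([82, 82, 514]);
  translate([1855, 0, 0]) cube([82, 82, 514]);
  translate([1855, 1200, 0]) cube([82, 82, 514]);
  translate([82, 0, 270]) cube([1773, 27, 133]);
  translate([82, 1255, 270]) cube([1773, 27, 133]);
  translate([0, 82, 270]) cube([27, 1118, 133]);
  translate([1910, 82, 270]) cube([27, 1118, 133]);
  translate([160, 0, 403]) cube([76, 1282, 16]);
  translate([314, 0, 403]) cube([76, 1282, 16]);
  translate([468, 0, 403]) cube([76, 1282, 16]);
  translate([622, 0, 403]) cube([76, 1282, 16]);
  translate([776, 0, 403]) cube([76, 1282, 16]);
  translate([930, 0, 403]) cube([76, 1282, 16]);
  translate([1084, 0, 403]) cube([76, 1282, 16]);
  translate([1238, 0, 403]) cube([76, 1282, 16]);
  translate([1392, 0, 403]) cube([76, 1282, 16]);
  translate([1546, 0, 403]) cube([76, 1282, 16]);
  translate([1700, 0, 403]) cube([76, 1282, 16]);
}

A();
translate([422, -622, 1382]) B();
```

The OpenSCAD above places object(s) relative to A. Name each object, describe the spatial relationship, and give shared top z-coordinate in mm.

A is a ladder. B is a bed frame. The bed frame is beside the ladder with their tops flush at z = 1896. The shared top z-coordinate is 1896 mm.

Both tops at z = 1896 mm.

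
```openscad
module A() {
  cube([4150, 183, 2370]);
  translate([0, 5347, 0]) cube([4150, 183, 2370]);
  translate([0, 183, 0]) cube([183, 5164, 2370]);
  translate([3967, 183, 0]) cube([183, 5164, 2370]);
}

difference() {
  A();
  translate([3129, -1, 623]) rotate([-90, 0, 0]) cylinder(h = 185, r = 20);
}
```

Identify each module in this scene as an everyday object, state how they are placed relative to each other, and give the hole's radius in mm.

A is a house frame. The house frame has a circular hole through its front wall. The hole's radius is 20 mm.

The subtracted cylinder has r = 20 mm.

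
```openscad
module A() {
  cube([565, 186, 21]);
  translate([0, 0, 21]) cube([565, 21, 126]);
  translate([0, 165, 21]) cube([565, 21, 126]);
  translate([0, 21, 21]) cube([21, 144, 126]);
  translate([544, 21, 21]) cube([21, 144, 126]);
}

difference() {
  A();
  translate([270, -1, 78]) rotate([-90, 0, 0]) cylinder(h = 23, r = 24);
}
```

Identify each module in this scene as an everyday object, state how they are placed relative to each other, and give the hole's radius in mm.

The subtracted cylinder has r = 24 mm.

A is an open box. The open box has a circular hole through its front wall. The hole's radius is 24 mm.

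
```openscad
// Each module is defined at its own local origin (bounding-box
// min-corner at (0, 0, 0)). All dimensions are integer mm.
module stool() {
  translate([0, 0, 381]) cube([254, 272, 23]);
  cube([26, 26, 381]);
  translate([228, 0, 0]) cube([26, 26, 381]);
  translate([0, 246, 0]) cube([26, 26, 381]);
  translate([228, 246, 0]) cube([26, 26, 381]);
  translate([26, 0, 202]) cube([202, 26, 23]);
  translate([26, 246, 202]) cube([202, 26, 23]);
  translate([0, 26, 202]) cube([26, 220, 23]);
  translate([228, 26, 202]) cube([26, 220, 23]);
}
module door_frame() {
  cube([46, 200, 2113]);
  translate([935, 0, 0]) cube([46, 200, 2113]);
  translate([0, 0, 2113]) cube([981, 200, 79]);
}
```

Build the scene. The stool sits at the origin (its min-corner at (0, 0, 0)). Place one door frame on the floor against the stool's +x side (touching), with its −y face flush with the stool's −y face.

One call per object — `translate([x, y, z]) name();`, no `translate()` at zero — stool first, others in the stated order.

stool();
translate([254, 0, 0]) door_frame();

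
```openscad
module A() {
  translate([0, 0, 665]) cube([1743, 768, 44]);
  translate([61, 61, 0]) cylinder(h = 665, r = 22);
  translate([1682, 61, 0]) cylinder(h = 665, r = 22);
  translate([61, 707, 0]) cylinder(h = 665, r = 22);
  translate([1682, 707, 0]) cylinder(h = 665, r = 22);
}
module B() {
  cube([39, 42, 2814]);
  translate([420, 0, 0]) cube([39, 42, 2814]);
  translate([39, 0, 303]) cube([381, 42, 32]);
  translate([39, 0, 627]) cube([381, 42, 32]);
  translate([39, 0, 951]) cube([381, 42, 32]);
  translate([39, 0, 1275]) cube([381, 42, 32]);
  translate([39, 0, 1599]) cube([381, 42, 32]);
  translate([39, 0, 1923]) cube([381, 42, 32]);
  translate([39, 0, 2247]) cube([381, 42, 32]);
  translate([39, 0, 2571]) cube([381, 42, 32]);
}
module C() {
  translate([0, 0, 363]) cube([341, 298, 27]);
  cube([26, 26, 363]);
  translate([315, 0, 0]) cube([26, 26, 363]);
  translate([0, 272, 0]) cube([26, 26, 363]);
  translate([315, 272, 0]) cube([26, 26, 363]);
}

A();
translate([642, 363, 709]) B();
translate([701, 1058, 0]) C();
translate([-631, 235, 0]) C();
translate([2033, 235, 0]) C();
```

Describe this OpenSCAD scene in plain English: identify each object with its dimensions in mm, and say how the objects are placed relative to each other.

A is a table with a 1743×768 mm rectangular top, 44 mm thick, top surface at z = 709 mm, supported by four round legs of 44 mm diameter, each leg's bounding box inset 39 mm from the nearest pair of top edges, running from the floor.

B is a wooden ladder with two side rails of 39×42 mm section and 2814 mm height, set 459 mm apart overall. Between them run 8 rectangular rungs (42 mm deep, 32 mm thick), front faces flush with the rails' −y face. The bottom of the first rung is 303 mm above the floor and each subsequent rung is 324 mm higher than the one below.

C is a four-legged stool. The seat is 341×298 mm, 27 mm thick, top at z = 390 mm. It stands on four square legs, each 26×26 mm in cross-section, from z = 0 to the seat underside, each flush with a corner of the seat.

The ladder is on top of the table, centred. Three stools sit around the table at the +y, −x, +x sides.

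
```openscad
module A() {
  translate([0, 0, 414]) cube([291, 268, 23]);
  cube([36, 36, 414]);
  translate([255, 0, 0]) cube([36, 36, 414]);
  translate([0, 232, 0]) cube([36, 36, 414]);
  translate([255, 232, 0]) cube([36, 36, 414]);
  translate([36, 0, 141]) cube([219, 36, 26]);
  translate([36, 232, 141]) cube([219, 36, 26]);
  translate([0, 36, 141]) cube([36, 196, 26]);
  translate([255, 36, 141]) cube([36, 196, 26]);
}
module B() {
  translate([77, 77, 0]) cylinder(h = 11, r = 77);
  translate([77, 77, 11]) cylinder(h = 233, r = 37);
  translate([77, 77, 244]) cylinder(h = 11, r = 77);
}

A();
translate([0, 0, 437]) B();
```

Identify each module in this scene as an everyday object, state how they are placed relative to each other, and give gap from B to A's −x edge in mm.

A is a stool. B is a spool. The spool is on top of the stool. The gap from the spool to the stool's −x edge is 0 mm.

The spool's min-x is at 0; the stool's min-x is 0; gap = 0 mm.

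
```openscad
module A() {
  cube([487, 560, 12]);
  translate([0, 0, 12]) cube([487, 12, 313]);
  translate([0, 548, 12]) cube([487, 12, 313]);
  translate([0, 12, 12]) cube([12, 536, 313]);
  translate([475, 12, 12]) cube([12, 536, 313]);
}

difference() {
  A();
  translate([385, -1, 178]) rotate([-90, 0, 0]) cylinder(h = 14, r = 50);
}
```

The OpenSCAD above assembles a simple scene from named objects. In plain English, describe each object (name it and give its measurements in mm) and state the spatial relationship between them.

A is an open storage box with external size 487×560×325 mm and wall thickness 12 mm (the base is also 12 mm thick). The base covers the whole footprint; the four walls stand on the base, with the y-facing walls full-width and the x-facing walls fitting between their inner faces.

The open box has a circular hole of radius 50 mm through its front wall, centred at (x = 385, z = 178).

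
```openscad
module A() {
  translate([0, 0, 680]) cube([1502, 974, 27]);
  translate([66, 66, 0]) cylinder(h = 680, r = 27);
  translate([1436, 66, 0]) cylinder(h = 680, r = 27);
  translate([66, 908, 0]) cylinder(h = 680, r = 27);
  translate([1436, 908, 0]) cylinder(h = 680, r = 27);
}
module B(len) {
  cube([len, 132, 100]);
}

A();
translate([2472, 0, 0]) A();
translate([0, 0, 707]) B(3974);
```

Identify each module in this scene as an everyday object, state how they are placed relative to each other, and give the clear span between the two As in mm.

Second table starts at x = 2472; first ends at x = 1502; clear span = 2472 − 1502 = 970 mm.

A is a table. B is a beam. A beam spans the tops of two tables. The clear span between the two tables is 970 mm.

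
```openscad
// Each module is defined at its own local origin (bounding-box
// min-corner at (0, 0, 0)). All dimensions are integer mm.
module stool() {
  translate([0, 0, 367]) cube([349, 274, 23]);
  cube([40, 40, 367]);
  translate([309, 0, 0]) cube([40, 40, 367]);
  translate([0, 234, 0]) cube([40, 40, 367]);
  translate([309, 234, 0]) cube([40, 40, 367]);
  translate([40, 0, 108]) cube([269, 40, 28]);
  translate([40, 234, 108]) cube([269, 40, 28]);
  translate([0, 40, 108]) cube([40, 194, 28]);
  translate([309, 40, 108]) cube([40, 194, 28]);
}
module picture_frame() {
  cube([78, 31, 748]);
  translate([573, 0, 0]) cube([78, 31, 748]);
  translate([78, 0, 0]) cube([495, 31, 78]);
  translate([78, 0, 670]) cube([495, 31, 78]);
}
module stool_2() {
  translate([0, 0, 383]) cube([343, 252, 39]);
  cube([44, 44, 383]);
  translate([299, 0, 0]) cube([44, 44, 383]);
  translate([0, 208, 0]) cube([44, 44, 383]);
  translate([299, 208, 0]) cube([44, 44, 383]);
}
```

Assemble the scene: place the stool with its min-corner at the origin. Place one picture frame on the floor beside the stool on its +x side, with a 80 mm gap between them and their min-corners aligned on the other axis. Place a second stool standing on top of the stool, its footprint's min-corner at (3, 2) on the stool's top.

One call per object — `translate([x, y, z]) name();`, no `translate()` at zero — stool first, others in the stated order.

stool();
translate([429, 0, 0]) picture_frame();
translate([3, 2, 390]) stool_2();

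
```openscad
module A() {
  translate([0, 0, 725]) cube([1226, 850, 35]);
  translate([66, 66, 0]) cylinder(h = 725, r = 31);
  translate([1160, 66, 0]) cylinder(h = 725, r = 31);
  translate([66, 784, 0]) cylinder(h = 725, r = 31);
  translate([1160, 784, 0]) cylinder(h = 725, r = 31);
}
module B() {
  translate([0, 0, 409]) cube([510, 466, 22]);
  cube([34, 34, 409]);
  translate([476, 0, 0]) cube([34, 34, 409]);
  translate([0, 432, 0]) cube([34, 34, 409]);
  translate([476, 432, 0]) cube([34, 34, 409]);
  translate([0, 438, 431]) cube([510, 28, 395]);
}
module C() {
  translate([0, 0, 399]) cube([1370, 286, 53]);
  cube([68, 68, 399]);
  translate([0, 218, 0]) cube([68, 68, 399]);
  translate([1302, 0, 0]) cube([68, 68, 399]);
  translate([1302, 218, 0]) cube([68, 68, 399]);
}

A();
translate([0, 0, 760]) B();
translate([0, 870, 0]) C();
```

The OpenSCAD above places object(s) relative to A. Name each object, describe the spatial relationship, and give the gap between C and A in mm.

A is a table. B is a chair. C is a bench. The chair is on top of the table. The bench is on the floor beside the table on its +y side. The gap between the bench and the table is 20 mm.

The bench's nearest face is 20 mm from the table's +y face.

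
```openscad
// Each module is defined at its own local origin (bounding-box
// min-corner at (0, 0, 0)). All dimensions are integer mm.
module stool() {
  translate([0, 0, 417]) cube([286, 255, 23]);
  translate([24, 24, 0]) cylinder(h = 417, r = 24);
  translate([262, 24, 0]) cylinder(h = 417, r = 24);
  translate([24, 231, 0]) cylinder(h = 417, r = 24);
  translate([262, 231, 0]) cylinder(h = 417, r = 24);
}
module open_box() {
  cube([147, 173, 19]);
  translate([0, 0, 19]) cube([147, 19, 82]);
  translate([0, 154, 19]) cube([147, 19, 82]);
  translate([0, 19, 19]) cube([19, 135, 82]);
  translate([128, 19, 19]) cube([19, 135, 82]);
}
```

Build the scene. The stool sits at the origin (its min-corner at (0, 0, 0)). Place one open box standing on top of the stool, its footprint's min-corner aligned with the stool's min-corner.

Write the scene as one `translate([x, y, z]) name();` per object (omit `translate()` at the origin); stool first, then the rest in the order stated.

stool();
translate([0, 0, 440]) open_box();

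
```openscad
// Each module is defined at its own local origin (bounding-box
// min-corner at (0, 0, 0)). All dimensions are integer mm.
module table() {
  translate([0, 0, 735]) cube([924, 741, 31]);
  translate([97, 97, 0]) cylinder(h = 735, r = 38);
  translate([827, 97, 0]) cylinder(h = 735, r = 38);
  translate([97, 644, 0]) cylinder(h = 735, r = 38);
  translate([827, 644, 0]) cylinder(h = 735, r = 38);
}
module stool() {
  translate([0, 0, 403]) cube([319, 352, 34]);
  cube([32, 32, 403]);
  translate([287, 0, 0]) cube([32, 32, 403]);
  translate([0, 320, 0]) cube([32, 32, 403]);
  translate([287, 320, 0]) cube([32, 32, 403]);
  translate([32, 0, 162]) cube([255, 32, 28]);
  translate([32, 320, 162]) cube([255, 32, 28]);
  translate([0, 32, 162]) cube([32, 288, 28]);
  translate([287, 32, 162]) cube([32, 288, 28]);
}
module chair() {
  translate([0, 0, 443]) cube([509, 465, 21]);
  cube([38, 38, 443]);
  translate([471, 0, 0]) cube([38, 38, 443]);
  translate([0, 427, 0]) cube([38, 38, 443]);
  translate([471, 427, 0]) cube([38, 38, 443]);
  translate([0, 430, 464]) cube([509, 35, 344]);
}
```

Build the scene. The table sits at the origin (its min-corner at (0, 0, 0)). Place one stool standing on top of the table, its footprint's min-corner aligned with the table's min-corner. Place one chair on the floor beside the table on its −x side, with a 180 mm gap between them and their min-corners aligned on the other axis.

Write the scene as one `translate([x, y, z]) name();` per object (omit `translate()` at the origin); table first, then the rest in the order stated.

table();
translate([0, 0, 766]) stool();
translate([-689, 0, 0]) chair();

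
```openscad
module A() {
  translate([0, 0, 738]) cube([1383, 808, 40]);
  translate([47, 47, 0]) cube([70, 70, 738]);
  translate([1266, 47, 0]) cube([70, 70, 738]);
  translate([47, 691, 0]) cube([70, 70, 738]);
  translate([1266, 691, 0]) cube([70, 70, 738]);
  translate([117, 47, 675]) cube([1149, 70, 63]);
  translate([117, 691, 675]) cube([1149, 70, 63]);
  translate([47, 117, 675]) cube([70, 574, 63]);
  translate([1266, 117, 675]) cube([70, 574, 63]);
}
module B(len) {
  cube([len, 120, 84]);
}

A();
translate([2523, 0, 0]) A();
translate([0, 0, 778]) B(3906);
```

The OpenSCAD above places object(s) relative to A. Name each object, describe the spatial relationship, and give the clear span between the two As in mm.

A is a table. B is a beam. A beam spans the tops of two tables. The clear span between the two tables is 1140 mm.

Second table starts at x = 2523; first ends at x = 1383; clear span = 2523 − 1383 = 1140 mm.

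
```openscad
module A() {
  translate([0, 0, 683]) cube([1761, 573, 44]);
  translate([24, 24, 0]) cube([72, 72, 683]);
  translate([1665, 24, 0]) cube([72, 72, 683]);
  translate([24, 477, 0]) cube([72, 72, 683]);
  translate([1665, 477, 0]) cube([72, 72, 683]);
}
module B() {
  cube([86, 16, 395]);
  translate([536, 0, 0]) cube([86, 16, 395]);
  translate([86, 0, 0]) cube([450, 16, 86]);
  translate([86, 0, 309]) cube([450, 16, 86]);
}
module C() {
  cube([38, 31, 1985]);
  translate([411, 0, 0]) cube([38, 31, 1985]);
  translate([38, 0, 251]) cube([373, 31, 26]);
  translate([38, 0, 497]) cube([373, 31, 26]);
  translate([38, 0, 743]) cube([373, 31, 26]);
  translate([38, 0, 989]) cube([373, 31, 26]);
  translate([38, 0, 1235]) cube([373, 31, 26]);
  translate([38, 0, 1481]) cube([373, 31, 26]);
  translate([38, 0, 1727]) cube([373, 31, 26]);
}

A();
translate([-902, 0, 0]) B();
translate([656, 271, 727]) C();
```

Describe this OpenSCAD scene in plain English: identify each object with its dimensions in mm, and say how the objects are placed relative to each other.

A is a table: top 1761 mm (x) × 573 mm (y), 44 mm thick, upper face at z = 727 mm, on four 72×72 mm square legs, each inset 24 mm from the nearest pair of top edges, running from z = 0 to the bottom of the top.

B is a picture frame with a 450×223 mm rectangular opening (x by z) and a uniform 86 mm border on every side. Frame depth is 16 mm along y. It is built from two vertical stiles running the full outside height and two horizontal rails spanning the gap between the stiles.

C is a wooden ladder with two side rails of 38×31 mm section and 1985 mm height, set 449 mm apart overall. Between them run 7 rectangular rungs (31 mm deep, 26 mm thick), front faces flush with the rails' −y face. The bottom of the first rung is 251 mm above the floor and each subsequent rung is 246 mm higher than the one below.

The picture frame is on the floor beside the table on its −x side. The ladder is on top of the table, centred.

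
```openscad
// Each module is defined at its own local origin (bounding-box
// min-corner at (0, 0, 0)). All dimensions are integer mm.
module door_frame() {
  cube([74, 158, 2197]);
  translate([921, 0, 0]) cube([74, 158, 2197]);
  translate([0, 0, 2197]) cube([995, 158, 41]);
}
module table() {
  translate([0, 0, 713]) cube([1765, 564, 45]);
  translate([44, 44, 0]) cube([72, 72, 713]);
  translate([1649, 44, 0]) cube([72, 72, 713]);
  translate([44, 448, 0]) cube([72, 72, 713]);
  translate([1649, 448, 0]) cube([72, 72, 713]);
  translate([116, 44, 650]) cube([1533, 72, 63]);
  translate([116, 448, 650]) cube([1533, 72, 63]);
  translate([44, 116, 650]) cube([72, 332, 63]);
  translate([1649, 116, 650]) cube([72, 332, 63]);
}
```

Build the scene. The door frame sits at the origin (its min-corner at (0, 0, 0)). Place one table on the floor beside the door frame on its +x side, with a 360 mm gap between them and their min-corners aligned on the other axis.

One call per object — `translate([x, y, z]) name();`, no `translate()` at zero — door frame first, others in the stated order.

door_frame();
translate([1355, 0, 0]) table();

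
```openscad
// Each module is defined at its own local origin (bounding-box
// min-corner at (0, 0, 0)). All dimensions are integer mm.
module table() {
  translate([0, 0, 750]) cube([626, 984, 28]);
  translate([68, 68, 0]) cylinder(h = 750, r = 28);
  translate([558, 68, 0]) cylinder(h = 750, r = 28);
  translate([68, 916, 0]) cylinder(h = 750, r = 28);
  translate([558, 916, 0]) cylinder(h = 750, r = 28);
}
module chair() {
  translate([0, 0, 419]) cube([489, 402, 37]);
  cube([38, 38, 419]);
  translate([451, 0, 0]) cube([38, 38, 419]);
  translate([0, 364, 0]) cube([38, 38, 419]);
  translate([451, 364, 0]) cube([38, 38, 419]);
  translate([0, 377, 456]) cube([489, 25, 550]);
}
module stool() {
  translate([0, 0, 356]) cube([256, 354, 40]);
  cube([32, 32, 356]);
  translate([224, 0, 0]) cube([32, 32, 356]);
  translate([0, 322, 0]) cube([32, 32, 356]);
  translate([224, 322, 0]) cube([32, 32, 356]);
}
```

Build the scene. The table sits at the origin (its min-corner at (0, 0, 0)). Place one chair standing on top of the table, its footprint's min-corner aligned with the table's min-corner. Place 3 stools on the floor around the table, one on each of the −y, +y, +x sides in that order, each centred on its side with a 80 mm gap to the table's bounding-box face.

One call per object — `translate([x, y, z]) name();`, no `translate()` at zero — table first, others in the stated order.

table();
translate([0, 0, 778]) chair();
translate([185, -434, 0]) stool();
translate([185, 1064, 0]) stool();
translate([706, 315, 0]) stool();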